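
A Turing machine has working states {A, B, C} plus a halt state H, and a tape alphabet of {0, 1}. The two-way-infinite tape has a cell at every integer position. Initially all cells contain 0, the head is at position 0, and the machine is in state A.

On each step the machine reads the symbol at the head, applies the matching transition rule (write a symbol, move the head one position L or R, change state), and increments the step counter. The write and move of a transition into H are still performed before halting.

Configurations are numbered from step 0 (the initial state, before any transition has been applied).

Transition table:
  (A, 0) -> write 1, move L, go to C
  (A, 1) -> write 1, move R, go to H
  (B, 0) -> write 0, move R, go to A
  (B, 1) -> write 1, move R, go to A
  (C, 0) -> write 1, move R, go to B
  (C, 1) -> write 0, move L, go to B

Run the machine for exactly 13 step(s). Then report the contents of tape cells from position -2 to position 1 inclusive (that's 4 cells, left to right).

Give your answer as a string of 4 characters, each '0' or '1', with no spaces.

Step 1: in state A at pos 0, read 0 -> (A,0)->write 1,move L,goto C. Now: state=C, head=-1, tape[-2..1]=0010 (head:  ^)
Step 2: in state C at pos -1, read 0 -> (C,0)->write 1,move R,goto B. Now: state=B, head=0, tape[-2..1]=0110 (head:   ^)
Step 3: in state B at pos 0, read 1 -> (B,1)->write 1,move R,goto A. Now: state=A, head=1, tape[-2..2]=01100 (head:    ^)
Step 4: in state A at pos 1, read 0 -> (A,0)->write 1,move L,goto C. Now: state=C, head=0, tape[-2..2]=01110 (head:   ^)
Step 5: in state C at pos 0, read 1 -> (C,1)->write 0,move L,goto B. Now: state=B, head=-1, tape[-2..2]=01010 (head:  ^)
Step 6: in state B at pos -1, read 1 -> (B,1)->write 1,move R,goto A. Now: state=A, head=0, tape[-2..2]=01010 (head:   ^)
Step 7: in state A at pos 0, read 0 -> (A,0)->write 1,move L,goto C. Now: state=C, head=-1, tape[-2..2]=01110 (head:  ^)
Step 8: in state C at pos -1, read 1 -> (C,1)->write 0,move L,goto B. Now: state=B, head=-2, tape[-3..2]=000110 (head:  ^)
Step 9: in state B at pos -2, read 0 -> (B,0)->write 0,move R,goto A. Now: state=A, head=-1, tape[-3..2]=000110 (head:   ^)
Step 10: in state A at pos -1, read 0 -> (A,0)->write 1,move L,goto C. Now: state=C, head=-2, tape[-3..2]=001110 (head:  ^)
Step 11: in state C at pos -2, read 0 -> (C,0)->write 1,move R,goto B. Now: state=B, head=-1, tape[-3..2]=011110 (head:   ^)
Step 12: in state B at pos -1, read 1 -> (B,1)->write 1,move R,goto A. Now: state=A, head=0, tape[-3..2]=011110 (head:    ^)
Step 13: in state A at pos 0, read 1 -> (A,1)->write 1,move R,goto H. Now: state=H, head=1, tape[-3..2]=011110 (head:     ^)

Answer: 1111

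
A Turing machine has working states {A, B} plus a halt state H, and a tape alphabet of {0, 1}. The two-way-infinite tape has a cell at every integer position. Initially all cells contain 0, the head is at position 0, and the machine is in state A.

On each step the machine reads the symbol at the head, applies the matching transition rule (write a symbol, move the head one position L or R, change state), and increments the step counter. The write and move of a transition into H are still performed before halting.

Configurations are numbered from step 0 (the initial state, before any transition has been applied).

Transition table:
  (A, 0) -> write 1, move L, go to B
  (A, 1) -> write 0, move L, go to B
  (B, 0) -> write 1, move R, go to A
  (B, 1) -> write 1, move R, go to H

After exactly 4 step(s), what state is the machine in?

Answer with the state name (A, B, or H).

Step 1: in state A at pos 0, read 0 -> (A,0)->write 1,move L,goto B. Now: state=B, head=-1, tape[-2..1]=0010 (head:  ^)
Step 2: in state B at pos -1, read 0 -> (B,0)->write 1,move R,goto A. Now: state=A, head=0, tape[-2..1]=0110 (head:   ^)
Step 3: in state A at pos 0, read 1 -> (A,1)->write 0,move L,goto B. Now: state=B, head=-1, tape[-2..1]=0100 (head:  ^)
Step 4: in state B at pos -1, read 1 -> (B,1)->write 1,move R,goto H. Now: state=H, head=0, tape[-2..1]=0100 (head:   ^)

Answer: H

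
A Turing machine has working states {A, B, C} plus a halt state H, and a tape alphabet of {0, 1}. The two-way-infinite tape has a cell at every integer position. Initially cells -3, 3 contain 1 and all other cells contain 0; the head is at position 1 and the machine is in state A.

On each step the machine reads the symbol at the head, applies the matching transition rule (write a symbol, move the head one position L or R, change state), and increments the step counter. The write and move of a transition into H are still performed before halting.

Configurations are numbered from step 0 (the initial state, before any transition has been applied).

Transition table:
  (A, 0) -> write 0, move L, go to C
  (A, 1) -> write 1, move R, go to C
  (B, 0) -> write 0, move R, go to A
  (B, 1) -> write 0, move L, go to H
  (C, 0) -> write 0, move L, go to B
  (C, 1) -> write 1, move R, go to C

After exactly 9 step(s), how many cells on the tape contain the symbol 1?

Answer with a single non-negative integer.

Answer: 1

Derivation:
Step 1: in state A at pos 1, read 0 -> (A,0)->write 0,move L,goto C. Now: state=C, head=0, tape[-4..4]=010000010 (head:     ^)
Step 2: in state C at pos 0, read 0 -> (C,0)->write 0,move L,goto B. Now: state=B, head=-1, tape[-4..4]=010000010 (head:    ^)
Step 3: in state B at pos -1, read 0 -> (B,0)->write 0,move R,goto A. Now: state=A, head=0, tape[-4..4]=010000010 (head:     ^)
Step 4: in state A at pos 0, read 0 -> (A,0)->write 0,move L,goto C. Now: state=C, head=-1, tape[-4..4]=010000010 (head:    ^)
Step 5: in state C at pos -1, read 0 -> (C,0)->write 0,move L,goto B. Now: state=B, head=-2, tape[-4..4]=010000010 (head:   ^)
Step 6: in state B at pos -2, read 0 -> (B,0)->write 0,move R,goto A. Now: state=A, head=-1, tape[-4..4]=010000010 (head:    ^)
Step 7: in state A at pos -1, read 0 -> (A,0)->write 0,move L,goto C. Now: state=C, head=-2, tape[-4..4]=010000010 (head:   ^)
Step 8: in state C at pos -2, read 0 -> (C,0)->write 0,move L,goto B. Now: state=B, head=-3, tape[-4..4]=010000010 (head:  ^)
Step 9: in state B at pos -3, read 1 -> (B,1)->write 0,move L,goto H. Now: state=H, head=-4, tape[-5..4]=0000000010 (head:  ^)
Cells containing 1 after step 9: {3} -> 1 cell(s)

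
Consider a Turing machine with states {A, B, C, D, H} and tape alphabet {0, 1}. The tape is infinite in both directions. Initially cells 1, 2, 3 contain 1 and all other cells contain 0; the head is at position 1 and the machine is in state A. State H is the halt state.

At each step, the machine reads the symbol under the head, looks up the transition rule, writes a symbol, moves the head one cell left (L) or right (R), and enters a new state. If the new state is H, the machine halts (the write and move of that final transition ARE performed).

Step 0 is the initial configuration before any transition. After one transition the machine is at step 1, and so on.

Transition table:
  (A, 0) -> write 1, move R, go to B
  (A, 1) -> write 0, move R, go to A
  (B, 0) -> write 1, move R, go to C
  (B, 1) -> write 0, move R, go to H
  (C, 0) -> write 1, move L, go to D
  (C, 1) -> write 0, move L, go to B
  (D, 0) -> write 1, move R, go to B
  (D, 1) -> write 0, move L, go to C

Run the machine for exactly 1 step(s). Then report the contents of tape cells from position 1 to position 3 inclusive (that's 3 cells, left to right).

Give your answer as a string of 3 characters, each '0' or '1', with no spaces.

Step 1: in state A at pos 1, read 1 -> (A,1)->write 0,move R,goto A. Now: state=A, head=2, tape[0..4]=00110 (head:   ^)

Answer: 011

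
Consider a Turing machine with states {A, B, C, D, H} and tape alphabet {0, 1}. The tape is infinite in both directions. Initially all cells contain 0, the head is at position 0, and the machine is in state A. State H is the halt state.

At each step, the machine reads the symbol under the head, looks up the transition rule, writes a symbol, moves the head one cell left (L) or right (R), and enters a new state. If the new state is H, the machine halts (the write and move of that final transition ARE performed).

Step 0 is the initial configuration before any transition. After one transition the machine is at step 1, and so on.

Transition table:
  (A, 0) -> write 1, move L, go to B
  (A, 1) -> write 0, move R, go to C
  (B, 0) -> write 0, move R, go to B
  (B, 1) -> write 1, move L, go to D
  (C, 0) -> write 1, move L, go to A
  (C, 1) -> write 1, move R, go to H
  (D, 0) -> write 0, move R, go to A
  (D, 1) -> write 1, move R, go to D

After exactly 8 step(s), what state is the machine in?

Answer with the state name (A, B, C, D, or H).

Answer: B

Derivation:
Step 1: in state A at pos 0, read 0 -> (A,0)->write 1,move L,goto B. Now: state=B, head=-1, tape[-2..1]=0010 (head:  ^)
Step 2: in state B at pos -1, read 0 -> (B,0)->write 0,move R,goto B. Now: state=B, head=0, tape[-2..1]=0010 (head:   ^)
Step 3: in state B at pos 0, read 1 -> (B,1)->write 1,move L,goto D. Now: state=D, head=-1, tape[-2..1]=0010 (head:  ^)
Step 4: in state D at pos -1, read 0 -> (D,0)->write 0,move R,goto A. Now: state=A, head=0, tape[-2..1]=0010 (head:   ^)
Step 5: in state A at pos 0, read 1 -> (A,1)->write 0,move R,goto C. Now: state=C, head=1, tape[-2..2]=00000 (head:    ^)
Step 6: in state C at pos 1, read 0 -> (C,0)->write 1,move L,goto A. Now: state=A, head=0, tape[-2..2]=00010 (head:   ^)
Step 7: in state A at pos 0, read 0 -> (A,0)->write 1,move L,goto B. Now: state=B, head=-1, tape[-2..2]=00110 (head:  ^)
Step 8: in state B at pos -1, read 0 -> (B,0)->write 0,move R,goto B. Now: state=B, head=0, tape[-2..2]=00110 (head:   ^)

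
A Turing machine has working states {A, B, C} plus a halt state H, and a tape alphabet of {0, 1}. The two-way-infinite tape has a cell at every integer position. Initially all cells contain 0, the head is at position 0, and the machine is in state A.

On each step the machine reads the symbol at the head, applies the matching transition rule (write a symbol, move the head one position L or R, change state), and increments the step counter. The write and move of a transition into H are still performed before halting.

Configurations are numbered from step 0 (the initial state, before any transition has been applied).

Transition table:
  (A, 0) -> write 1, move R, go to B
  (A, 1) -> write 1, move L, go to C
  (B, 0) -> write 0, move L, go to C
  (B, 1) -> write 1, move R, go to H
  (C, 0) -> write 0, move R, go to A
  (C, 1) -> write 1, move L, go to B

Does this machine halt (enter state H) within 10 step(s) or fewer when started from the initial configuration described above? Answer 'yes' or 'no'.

Step 1: in state A at pos 0, read 0 -> (A,0)->write 1,move R,goto B. Now: state=B, head=1, tape[-1..2]=0100 (head:   ^)
Step 2: in state B at pos 1, read 0 -> (B,0)->write 0,move L,goto C. Now: state=C, head=0, tape[-1..2]=0100 (head:  ^)
Step 3: in state C at pos 0, read 1 -> (C,1)->write 1,move L,goto B. Now: state=B, head=-1, tape[-2..2]=00100 (head:  ^)
Step 4: in state B at pos -1, read 0 -> (B,0)->write 0,move L,goto C. Now: state=C, head=-2, tape[-3..2]=000100 (head:  ^)
Step 5: in state C at pos -2, read 0 -> (C,0)->write 0,move R,goto A. Now: state=A, head=-1, tape[-3..2]=000100 (head:   ^)
Step 6: in state A at pos -1, read 0 -> (A,0)->write 1,move R,goto B. Now: state=B, head=0, tape[-3..2]=001100 (head:    ^)
Step 7: in state B at pos 0, read 1 -> (B,1)->write 1,move R,goto H. Now: state=H, head=1, tape[-3..2]=001100 (head:     ^)
State H reached at step 7; 7 <= 10 -> yes

Answer: yes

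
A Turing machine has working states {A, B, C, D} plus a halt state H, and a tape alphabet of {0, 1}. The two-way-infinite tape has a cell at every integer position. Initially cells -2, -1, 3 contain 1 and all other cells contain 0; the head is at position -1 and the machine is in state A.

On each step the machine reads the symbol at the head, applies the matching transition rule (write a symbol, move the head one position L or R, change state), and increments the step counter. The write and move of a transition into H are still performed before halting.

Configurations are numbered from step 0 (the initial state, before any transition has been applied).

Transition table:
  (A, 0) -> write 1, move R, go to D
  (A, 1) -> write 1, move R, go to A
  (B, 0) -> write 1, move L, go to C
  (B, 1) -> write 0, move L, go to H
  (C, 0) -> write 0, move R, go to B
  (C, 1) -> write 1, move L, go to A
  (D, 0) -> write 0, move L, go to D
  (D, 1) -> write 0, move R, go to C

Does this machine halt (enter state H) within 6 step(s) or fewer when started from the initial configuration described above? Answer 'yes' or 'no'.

Answer: no

Derivation:
Step 1: in state A at pos -1, read 1 -> (A,1)->write 1,move R,goto A. Now: state=A, head=0, tape[-3..4]=01100010 (head:    ^)
Step 2: in state A at pos 0, read 0 -> (A,0)->write 1,move R,goto D. Now: state=D, head=1, tape[-3..4]=01110010 (head:     ^)
Step 3: in state D at pos 1, read 0 -> (D,0)->write 0,move L,goto D. Now: state=D, head=0, tape[-3..4]=01110010 (head:    ^)
Step 4: in state D at pos 0, read 1 -> (D,1)->write 0,move R,goto C. Now: state=C, head=1, tape[-3..4]=01100010 (head:     ^)
Step 5: in state C at pos 1, read 0 -> (C,0)->write 0,move R,goto B. Now: state=B, head=2, tape[-3..4]=01100010 (head:      ^)
Step 6: in state B at pos 2, read 0 -> (B,0)->write 1,move L,goto C. Now: state=C, head=1, tape[-3..4]=01100110 (head:     ^)
After 6 step(s): state = C (not H) -> not halted within 6 -> no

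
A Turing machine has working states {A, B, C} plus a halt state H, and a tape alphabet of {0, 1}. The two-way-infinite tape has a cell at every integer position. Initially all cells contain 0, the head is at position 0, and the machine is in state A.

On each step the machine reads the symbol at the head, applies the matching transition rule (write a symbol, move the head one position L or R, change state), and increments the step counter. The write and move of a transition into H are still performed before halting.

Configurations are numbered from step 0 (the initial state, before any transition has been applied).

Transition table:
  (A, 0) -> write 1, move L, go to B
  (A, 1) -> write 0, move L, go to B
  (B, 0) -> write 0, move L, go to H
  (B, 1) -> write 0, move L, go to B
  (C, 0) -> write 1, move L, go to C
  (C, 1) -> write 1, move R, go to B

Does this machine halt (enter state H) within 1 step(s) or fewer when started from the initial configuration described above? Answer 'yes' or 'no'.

Step 1: in state A at pos 0, read 0 -> (A,0)->write 1,move L,goto B. Now: state=B, head=-1, tape[-2..1]=0010 (head:  ^)
After 1 step(s): state = B (not H) -> not halted within 1 -> no

Answer: no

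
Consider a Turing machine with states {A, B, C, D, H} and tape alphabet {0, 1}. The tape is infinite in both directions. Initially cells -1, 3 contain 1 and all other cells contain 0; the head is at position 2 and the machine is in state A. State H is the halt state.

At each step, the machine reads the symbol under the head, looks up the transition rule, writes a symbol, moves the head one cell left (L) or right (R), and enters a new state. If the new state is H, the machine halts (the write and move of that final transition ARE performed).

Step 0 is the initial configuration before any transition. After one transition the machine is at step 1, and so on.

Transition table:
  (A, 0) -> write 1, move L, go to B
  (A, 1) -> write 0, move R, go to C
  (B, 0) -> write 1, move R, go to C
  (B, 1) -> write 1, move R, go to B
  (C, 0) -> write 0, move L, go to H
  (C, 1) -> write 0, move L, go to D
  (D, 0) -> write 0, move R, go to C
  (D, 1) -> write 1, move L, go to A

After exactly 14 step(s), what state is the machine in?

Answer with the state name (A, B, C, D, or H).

Answer: C

Derivation:
Step 1: in state A at pos 2, read 0 -> (A,0)->write 1,move L,goto B. Now: state=B, head=1, tape[-2..4]=0100110 (head:    ^)
Step 2: in state B at pos 1, read 0 -> (B,0)->write 1,move R,goto C. Now: state=C, head=2, tape[-2..4]=0101110 (head:     ^)
Step 3: in state C at pos 2, read 1 -> (C,1)->write 0,move L,goto D. Now: state=D, head=1, tape[-2..4]=0101010 (head:    ^)
Step 4: in state D at pos 1, read 1 -> (D,1)->write 1,move L,goto A. Now: state=A, head=0, tape[-2..4]=0101010 (head:   ^)
Step 5: in state A at pos 0, read 0 -> (A,0)->write 1,move L,goto B. Now: state=B, head=-1, tape[-2..4]=0111010 (head:  ^)
Step 6: in state B at pos -1, read 1 -> (B,1)->write 1,move R,goto B. Now: state=B, head=0, tape[-2..4]=0111010 (head:   ^)
Step 7: in state B at pos 0, read 1 -> (B,1)->write 1,move R,goto B. Now: state=B, head=1, tape[-2..4]=0111010 (head:    ^)
Step 8: in state B at pos 1, read 1 -> (B,1)->write 1,move R,goto B. Now: state=B, head=2, tape[-2..4]=0111010 (head:     ^)
Step 9: in state B at pos 2, read 0 -> (B,0)->write 1,move R,goto C. Now: state=C, head=3, tape[-2..4]=0111110 (head:      ^)
Step 10: in state C at pos 3, read 1 -> (C,1)->write 0,move L,goto D. Now: state=D, head=2, tape[-2..4]=0111100 (head:     ^)
Step 11: in state D at pos 2, read 1 -> (D,1)->write 1,move L,goto A. Now: state=A, head=1, tape[-2..4]=0111100 (head:    ^)
Step 12: in state A at pos 1, read 1 -> (A,1)->write 0,move R,goto C. Now: state=C, head=2, tape[-2..4]=0110100 (head:     ^)
Step 13: in state C at pos 2, read 1 -> (C,1)->write 0,move L,goto D. Now: state=D, head=1, tape[-2..4]=0110000 (head:    ^)
Step 14: in state D at pos 1, read 0 -> (D,0)->write 0,move R,goto C. Now: state=C, head=2, tape[-2..4]=0110000 (head:     ^)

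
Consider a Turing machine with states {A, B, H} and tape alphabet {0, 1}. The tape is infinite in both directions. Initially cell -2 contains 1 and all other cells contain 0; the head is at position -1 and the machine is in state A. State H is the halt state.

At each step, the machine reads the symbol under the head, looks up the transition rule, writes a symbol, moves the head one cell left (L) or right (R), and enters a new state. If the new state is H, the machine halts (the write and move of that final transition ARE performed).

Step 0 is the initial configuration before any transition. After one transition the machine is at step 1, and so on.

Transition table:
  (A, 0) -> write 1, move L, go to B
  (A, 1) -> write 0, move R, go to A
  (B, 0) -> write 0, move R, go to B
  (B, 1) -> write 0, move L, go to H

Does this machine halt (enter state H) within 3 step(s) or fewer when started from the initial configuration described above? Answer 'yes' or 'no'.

Answer: yes

Derivation:
Step 1: in state A at pos -1, read 0 -> (A,0)->write 1,move L,goto B. Now: state=B, head=-2, tape[-3..0]=0110 (head:  ^)
Step 2: in state B at pos -2, read 1 -> (B,1)->write 0,move L,goto H. Now: state=H, head=-3, tape[-4..0]=00010 (head:  ^)
State H reached at step 2; 2 <= 3 -> yes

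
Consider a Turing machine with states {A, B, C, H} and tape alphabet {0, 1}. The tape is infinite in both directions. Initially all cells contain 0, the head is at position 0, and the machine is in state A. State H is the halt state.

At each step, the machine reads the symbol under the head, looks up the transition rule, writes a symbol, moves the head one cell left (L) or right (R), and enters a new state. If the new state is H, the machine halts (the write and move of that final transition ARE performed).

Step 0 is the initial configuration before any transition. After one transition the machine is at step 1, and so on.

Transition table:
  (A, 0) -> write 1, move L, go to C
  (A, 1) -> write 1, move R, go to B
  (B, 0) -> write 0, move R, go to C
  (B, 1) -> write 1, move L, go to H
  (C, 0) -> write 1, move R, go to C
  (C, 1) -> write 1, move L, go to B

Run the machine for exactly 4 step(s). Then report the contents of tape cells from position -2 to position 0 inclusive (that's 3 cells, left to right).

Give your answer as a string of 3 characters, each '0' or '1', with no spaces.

Answer: 011

Derivation:
Step 1: in state A at pos 0, read 0 -> (A,0)->write 1,move L,goto C. Now: state=C, head=-1, tape[-2..1]=0010 (head:  ^)
Step 2: in state C at pos -1, read 0 -> (C,0)->write 1,move R,goto C. Now: state=C, head=0, tape[-2..1]=0110 (head:   ^)
Step 3: in state C at pos 0, read 1 -> (C,1)->write 1,move L,goto B. Now: state=B, head=-1, tape[-2..1]=0110 (head:  ^)
Step 4: in state B at pos -1, read 1 -> (B,1)->write 1,move L,goto H. Now: state=H, head=-2, tape[-3..1]=00110 (head:  ^)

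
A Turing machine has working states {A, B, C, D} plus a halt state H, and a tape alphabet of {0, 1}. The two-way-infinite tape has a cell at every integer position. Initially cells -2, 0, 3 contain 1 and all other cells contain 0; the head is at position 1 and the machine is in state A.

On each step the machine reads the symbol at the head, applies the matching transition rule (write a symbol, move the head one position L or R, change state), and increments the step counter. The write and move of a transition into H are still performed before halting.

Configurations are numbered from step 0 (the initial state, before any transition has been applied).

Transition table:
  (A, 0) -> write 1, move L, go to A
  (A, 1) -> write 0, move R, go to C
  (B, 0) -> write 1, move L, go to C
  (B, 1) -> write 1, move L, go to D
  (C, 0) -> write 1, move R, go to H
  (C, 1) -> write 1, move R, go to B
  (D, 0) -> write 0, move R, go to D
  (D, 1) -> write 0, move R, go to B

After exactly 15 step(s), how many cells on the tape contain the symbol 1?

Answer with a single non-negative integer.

Step 1: in state A at pos 1, read 0 -> (A,0)->write 1,move L,goto A. Now: state=A, head=0, tape[-3..4]=01011010 (head:    ^)
Step 2: in state A at pos 0, read 1 -> (A,1)->write 0,move R,goto C. Now: state=C, head=1, tape[-3..4]=01001010 (head:     ^)
Step 3: in state C at pos 1, read 1 -> (C,1)->write 1,move R,goto B. Now: state=B, head=2, tape[-3..4]=01001010 (head:      ^)
Step 4: in state B at pos 2, read 0 -> (B,0)->write 1,move L,goto C. Now: state=C, head=1, tape[-3..4]=01001110 (head:     ^)
Step 5: in state C at pos 1, read 1 -> (C,1)->write 1,move R,goto B. Now: state=B, head=2, tape[-3..4]=01001110 (head:      ^)
Step 6: in state B at pos 2, read 1 -> (B,1)->write 1,move L,goto D. Now: state=D, head=1, tape[-3..4]=01001110 (head:     ^)
Step 7: in state D at pos 1, read 1 -> (D,1)->write 0,move R,goto B. Now: state=B, head=2, tape[-3..4]=01000110 (head:      ^)
Step 8: in state B at pos 2, read 1 -> (B,1)->write 1,move L,goto D. Now: state=D, head=1, tape[-3..4]=01000110 (head:     ^)
Step 9: in state D at pos 1, read 0 -> (D,0)->write 0,move R,goto D. Now: state=D, head=2, tape[-3..4]=01000110 (head:      ^)
Step 10: in state D at pos 2, read 1 -> (D,1)->write 0,move R,goto B. Now: state=B, head=3, tape[-3..4]=01000010 (head:       ^)
Step 11: in state B at pos 3, read 1 -> (B,1)->write 1,move L,goto D. Now: state=D, head=2, tape[-3..4]=01000010 (head:      ^)
Step 12: in state D at pos 2, read 0 -> (D,0)->write 0,move R,goto D. Now: state=D, head=3, tape[-3..4]=01000010 (head:       ^)
Step 13: in state D at pos 3, read 1 -> (D,1)->write 0,move R,goto B. Now: state=B, head=4, tape[-3..5]=010000000 (head:        ^)
Step 14: in state B at pos 4, read 0 -> (B,0)->write 1,move L,goto C. Now: state=C, head=3, tape[-3..5]=010000010 (head:       ^)
Step 15: in state C at pos 3, read 0 -> (C,0)->write 1,move R,goto H. Now: state=H, head=4, tape[-3..5]=010000110 (head:        ^)
Cells containing 1 after step 15: {-2, 3, 4} -> 3 cell(s)

Answer: 3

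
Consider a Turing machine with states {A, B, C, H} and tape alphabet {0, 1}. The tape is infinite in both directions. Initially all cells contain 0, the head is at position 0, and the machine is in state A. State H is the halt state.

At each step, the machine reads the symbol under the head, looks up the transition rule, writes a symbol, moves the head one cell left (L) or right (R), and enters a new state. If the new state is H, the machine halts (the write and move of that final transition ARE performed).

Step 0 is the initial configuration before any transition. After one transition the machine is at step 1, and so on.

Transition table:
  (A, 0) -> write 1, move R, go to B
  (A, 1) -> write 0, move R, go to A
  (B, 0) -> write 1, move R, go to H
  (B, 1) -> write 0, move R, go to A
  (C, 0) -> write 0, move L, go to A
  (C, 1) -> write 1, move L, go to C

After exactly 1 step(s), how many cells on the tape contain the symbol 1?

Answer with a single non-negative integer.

Step 1: in state A at pos 0, read 0 -> (A,0)->write 1,move R,goto B. Now: state=B, head=1, tape[-1..2]=0100 (head:   ^)
Cells containing 1 after step 1: {0} -> 1 cell(s)

Answer: 1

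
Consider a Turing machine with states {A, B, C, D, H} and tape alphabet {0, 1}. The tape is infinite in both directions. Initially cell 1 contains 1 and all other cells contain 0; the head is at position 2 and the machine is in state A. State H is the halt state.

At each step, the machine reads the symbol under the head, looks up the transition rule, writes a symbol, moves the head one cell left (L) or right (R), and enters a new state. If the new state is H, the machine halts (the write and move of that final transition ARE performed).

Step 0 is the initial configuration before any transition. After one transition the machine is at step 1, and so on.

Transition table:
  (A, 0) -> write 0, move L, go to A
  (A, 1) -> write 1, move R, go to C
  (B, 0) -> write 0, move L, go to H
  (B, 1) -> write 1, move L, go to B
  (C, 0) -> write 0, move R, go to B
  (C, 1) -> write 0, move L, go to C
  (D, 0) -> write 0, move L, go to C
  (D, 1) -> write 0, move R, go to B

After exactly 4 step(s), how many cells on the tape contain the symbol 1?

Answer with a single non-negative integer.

Answer: 1

Derivation:
Step 1: in state A at pos 2, read 0 -> (A,0)->write 0,move L,goto A. Now: state=A, head=1, tape[0..3]=0100 (head:  ^)
Step 2: in state A at pos 1, read 1 -> (A,1)->write 1,move R,goto C. Now: state=C, head=2, tape[0..3]=0100 (head:   ^)
Step 3: in state C at pos 2, read 0 -> (C,0)->write 0,move R,goto B. Now: state=B, head=3, tape[0..4]=01000 (head:    ^)
Step 4: in state B at pos 3, read 0 -> (B,0)->write 0,move L,goto H. Now: state=H, head=2, tape[0..4]=01000 (head:   ^)
Cells containing 1 after step 4: {1} -> 1 cell(s)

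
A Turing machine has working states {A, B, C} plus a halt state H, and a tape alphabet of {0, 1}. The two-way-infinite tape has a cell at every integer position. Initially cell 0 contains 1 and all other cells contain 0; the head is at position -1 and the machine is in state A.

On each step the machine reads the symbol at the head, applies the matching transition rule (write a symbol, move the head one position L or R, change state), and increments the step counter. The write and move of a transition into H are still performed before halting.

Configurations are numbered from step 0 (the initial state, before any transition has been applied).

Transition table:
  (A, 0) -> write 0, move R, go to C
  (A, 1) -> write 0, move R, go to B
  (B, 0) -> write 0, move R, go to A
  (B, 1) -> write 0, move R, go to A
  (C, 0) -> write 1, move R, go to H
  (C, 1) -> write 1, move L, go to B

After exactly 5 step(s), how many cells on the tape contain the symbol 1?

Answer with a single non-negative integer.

Answer: 0

Derivation:
Step 1: in state A at pos -1, read 0 -> (A,0)->write 0,move R,goto C. Now: state=C, head=0, tape[-2..1]=0010 (head:   ^)
Step 2: in state C at pos 0, read 1 -> (C,1)->write 1,move L,goto B. Now: state=B, head=-1, tape[-2..1]=0010 (head:  ^)
Step 3: in state B at pos -1, read 0 -> (B,0)->write 0,move R,goto A. Now: state=A, head=0, tape[-2..1]=0010 (head:   ^)
Step 4: in state A at pos 0, read 1 -> (A,1)->write 0,move R,goto B. Now: state=B, head=1, tape[-2..2]=00000 (head:    ^)
Step 5: in state B at pos 1, read 0 -> (B,0)->write 0,move R,goto A. Now: state=A, head=2, tape[-2..3]=000000 (head:     ^)
No cell contains 1 after step 5 -> 0 cell(s)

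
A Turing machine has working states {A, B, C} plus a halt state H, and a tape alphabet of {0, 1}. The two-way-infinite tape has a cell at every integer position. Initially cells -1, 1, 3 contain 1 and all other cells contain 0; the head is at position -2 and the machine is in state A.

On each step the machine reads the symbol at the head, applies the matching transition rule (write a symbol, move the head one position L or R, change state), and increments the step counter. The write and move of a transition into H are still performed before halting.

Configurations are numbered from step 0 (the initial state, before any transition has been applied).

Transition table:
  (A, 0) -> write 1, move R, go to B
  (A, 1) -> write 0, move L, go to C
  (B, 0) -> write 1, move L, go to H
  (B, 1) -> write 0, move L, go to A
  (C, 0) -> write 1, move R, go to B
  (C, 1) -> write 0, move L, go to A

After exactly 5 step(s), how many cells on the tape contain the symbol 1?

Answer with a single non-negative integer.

Step 1: in state A at pos -2, read 0 -> (A,0)->write 1,move R,goto B. Now: state=B, head=-1, tape[-3..4]=01101010 (head:   ^)
Step 2: in state B at pos -1, read 1 -> (B,1)->write 0,move L,goto A. Now: state=A, head=-2, tape[-3..4]=01001010 (head:  ^)
Step 3: in state A at pos -2, read 1 -> (A,1)->write 0,move L,goto C. Now: state=C, head=-3, tape[-4..4]=000001010 (head:  ^)
Step 4: in state C at pos -3, read 0 -> (C,0)->write 1,move R,goto B. Now: state=B, head=-2, tape[-4..4]=010001010 (head:   ^)
Step 5: in state B at pos -2, read 0 -> (B,0)->write 1,move L,goto H. Now: state=H, head=-3, tape[-4..4]=011001010 (head:  ^)
Cells containing 1 after step 5: {-3, -2, 1, 3} -> 4 cell(s)

Answer: 4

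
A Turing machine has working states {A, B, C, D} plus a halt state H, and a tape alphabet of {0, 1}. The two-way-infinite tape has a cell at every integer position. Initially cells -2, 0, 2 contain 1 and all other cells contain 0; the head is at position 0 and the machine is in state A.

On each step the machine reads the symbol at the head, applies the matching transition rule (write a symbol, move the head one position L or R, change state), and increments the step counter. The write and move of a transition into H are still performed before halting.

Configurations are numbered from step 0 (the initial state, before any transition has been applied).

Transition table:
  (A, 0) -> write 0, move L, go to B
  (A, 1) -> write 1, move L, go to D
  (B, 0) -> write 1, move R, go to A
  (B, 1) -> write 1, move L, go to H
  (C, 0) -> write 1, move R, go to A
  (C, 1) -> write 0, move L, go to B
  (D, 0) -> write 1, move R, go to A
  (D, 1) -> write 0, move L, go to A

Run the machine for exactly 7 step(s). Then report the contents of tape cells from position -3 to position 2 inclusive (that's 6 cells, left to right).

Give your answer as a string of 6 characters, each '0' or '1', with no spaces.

Step 1: in state A at pos 0, read 1 -> (A,1)->write 1,move L,goto D. Now: state=D, head=-1, tape[-3..3]=0101010 (head:   ^)
Step 2: in state D at pos -1, read 0 -> (D,0)->write 1,move R,goto A. Now: state=A, head=0, tape[-3..3]=0111010 (head:    ^)
Step 3: in state A at pos 0, read 1 -> (A,1)->write 1,move L,goto D. Now: state=D, head=-1, tape[-3..3]=0111010 (head:   ^)
Step 4: in state D at pos -1, read 1 -> (D,1)->write 0,move L,goto A. Now: state=A, head=-2, tape[-3..3]=0101010 (head:  ^)
Step 5: in state A at pos -2, read 1 -> (A,1)->write 1,move L,goto D. Now: state=D, head=-3, tape[-4..3]=00101010 (head:  ^)
Step 6: in state D at pos -3, read 0 -> (D,0)->write 1,move R,goto A. Now: state=A, head=-2, tape[-4..3]=01101010 (head:   ^)
Step 7: in state A at pos -2, read 1 -> (A,1)->write 1,move L,goto D. Now: state=D, head=-3, tape[-4..3]=01101010 (head:  ^)

Answer: 110101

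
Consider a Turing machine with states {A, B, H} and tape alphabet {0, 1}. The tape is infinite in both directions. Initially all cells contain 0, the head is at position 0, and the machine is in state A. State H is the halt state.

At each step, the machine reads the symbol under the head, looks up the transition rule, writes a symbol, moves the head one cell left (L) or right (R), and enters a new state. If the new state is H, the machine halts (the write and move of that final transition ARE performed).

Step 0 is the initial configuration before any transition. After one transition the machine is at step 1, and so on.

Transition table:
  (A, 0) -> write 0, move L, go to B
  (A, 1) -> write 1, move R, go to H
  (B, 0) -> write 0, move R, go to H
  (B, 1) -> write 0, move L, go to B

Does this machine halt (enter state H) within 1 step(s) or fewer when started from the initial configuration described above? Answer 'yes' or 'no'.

Answer: no

Derivation:
Step 1: in state A at pos 0, read 0 -> (A,0)->write 0,move L,goto B. Now: state=B, head=-1, tape[-2..1]=0000 (head:  ^)
After 1 step(s): state = B (not H) -> not halted within 1 -> no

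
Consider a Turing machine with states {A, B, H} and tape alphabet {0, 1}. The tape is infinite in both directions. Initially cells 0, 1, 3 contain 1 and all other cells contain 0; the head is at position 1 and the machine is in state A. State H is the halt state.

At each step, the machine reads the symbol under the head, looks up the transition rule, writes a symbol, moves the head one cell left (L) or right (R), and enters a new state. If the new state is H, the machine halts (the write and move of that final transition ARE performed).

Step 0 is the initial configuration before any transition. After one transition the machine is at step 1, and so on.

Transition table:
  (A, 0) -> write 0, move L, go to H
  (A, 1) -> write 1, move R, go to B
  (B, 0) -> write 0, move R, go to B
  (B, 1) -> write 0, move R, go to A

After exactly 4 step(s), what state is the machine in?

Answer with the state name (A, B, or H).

Answer: H

Derivation:
Step 1: in state A at pos 1, read 1 -> (A,1)->write 1,move R,goto B. Now: state=B, head=2, tape[-1..4]=011010 (head:    ^)
Step 2: in state B at pos 2, read 0 -> (B,0)->write 0,move R,goto B. Now: state=B, head=3, tape[-1..4]=011010 (head:     ^)
Step 3: in state B at pos 3, read 1 -> (B,1)->write 0,move R,goto A. Now: state=A, head=4, tape[-1..5]=0110000 (head:      ^)
Step 4: in state A at pos 4, read 0 -> (A,0)->write 0,move L,goto H. Now: state=H, head=3, tape[-1..5]=0110000 (head:     ^)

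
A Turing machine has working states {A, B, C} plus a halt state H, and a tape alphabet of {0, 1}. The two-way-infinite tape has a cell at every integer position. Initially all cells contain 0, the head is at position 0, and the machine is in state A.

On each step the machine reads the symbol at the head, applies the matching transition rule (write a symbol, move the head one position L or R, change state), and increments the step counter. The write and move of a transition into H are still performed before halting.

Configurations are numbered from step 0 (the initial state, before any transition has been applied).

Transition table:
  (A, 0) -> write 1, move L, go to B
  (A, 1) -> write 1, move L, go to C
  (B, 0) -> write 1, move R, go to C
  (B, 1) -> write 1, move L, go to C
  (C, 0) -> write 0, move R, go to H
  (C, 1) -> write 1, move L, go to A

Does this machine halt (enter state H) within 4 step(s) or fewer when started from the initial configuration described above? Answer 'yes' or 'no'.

Answer: no

Derivation:
Step 1: in state A at pos 0, read 0 -> (A,0)->write 1,move L,goto B. Now: state=B, head=-1, tape[-2..1]=0010 (head:  ^)
Step 2: in state B at pos -1, read 0 -> (B,0)->write 1,move R,goto C. Now: state=C, head=0, tape[-2..1]=0110 (head:   ^)
Step 3: in state C at pos 0, read 1 -> (C,1)->write 1,move L,goto A. Now: state=A, head=-1, tape[-2..1]=0110 (head:  ^)
Step 4: in state A at pos -1, read 1 -> (A,1)->write 1,move L,goto C. Now: state=C, head=-2, tape[-3..1]=00110 (head:  ^)
After 4 step(s): state = C (not H) -> not halted within 4 -> no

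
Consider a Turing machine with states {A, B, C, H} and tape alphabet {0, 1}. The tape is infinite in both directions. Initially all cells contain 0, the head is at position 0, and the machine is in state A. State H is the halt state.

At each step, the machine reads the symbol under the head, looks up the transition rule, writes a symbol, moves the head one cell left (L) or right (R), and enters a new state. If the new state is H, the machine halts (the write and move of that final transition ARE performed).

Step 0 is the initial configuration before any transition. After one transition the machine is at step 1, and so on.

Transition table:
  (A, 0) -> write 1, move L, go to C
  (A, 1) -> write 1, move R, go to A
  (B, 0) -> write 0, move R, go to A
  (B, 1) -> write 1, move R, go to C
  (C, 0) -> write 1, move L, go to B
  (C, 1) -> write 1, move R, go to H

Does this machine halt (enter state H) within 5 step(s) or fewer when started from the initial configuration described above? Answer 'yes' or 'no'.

Step 1: in state A at pos 0, read 0 -> (A,0)->write 1,move L,goto C. Now: state=C, head=-1, tape[-2..1]=0010 (head:  ^)
Step 2: in state C at pos -1, read 0 -> (C,0)->write 1,move L,goto B. Now: state=B, head=-2, tape[-3..1]=00110 (head:  ^)
Step 3: in state B at pos -2, read 0 -> (B,0)->write 0,move R,goto A. Now: state=A, head=-1, tape[-3..1]=00110 (head:   ^)
Step 4: in state A at pos -1, read 1 -> (A,1)->write 1,move R,goto A. Now: state=A, head=0, tape[-3..1]=00110 (head:    ^)
Step 5: in state A at pos 0, read 1 -> (A,1)->write 1,move R,goto A. Now: state=A, head=1, tape[-3..2]=001100 (head:     ^)
After 5 step(s): state = A (not H) -> not halted within 5 -> no

Answer: no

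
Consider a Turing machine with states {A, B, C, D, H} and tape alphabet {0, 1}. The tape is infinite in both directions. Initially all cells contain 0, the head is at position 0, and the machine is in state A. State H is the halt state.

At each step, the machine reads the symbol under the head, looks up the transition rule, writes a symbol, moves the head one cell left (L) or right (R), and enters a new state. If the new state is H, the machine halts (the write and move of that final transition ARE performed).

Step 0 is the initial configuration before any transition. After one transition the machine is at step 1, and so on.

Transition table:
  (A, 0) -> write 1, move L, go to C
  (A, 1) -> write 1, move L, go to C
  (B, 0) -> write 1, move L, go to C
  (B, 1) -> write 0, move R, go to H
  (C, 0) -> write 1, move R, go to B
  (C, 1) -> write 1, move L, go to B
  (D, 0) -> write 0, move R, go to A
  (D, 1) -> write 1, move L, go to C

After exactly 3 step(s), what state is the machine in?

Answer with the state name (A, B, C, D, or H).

Answer: H

Derivation:
Step 1: in state A at pos 0, read 0 -> (A,0)->write 1,move L,goto C. Now: state=C, head=-1, tape[-2..1]=0010 (head:  ^)
Step 2: in state C at pos -1, read 0 -> (C,0)->write 1,move R,goto B. Now: state=B, head=0, tape[-2..1]=0110 (head:   ^)
Step 3: in state B at pos 0, read 1 -> (B,1)->write 0,move R,goto H. Now: state=H, head=1, tape[-2..2]=01000 (head:    ^)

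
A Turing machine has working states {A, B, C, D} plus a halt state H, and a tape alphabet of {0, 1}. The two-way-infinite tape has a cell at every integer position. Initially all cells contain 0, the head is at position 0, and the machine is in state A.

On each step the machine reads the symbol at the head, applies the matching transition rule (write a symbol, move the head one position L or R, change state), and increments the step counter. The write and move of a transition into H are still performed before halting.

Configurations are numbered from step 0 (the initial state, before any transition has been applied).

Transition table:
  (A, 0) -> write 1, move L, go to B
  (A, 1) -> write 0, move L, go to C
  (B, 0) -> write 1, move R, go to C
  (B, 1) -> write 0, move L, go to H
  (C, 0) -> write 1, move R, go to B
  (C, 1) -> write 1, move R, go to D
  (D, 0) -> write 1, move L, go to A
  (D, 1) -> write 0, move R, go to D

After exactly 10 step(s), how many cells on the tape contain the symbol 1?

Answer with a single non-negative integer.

Answer: 4

Derivation:
Step 1: in state A at pos 0, read 0 -> (A,0)->write 1,move L,goto B. Now: state=B, head=-1, tape[-2..1]=0010 (head:  ^)
Step 2: in state B at pos -1, read 0 -> (B,0)->write 1,move R,goto C. Now: state=C, head=0, tape[-2..1]=0110 (head:   ^)
Step 3: in state C at pos 0, read 1 -> (C,1)->write 1,move R,goto D. Now: state=D, head=1, tape[-2..2]=01100 (head:    ^)
Step 4: in state D at pos 1, read 0 -> (D,0)->write 1,move L,goto A. Now: state=A, head=0, tape[-2..2]=01110 (head:   ^)
Step 5: in state A at pos 0, read 1 -> (A,1)->write 0,move L,goto C. Now: state=C, head=-1, tape[-2..2]=01010 (head:  ^)
Step 6: in state C at pos -1, read 1 -> (C,1)->write 1,move R,goto D. Now: state=D, head=0, tape[-2..2]=01010 (head:   ^)
Step 7: in state D at pos 0, read 0 -> (D,0)->write 1,move L,goto A. Now: state=A, head=-1, tape[-2..2]=01110 (head:  ^)
Step 8: in state A at pos -1, read 1 -> (A,1)->write 0,move L,goto C. Now: state=C, head=-2, tape[-3..2]=000110 (head:  ^)
Step 9: in state C at pos -2, read 0 -> (C,0)->write 1,move R,goto B. Now: state=B, head=-1, tape[-3..2]=010110 (head:   ^)
Step 10: in state B at pos -1, read 0 -> (B,0)->write 1,move R,goto C. Now: state=C, head=0, tape[-3..2]=011110 (head:    ^)
Cells containing 1 after step 10: {-2, -1, 0, 1} -> 4 cell(s)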